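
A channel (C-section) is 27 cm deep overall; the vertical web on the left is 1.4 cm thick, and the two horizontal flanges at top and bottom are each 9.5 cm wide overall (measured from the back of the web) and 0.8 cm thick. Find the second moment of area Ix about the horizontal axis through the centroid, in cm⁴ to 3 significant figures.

Ix ≈ 4520 cm⁴

Split into non-overlapping primitives; take the origin at the lower-left of the bounding box.
Web: 1.4 × 27, A = 37.8 cm², y = 13.5 cm, Ī = 2296.4 cm⁴.
Top flange (beyond web): 8.1 × 0.8, A = 6.48 cm², y = 26.6 cm, Ī = 0.3456 cm⁴.
Bottom flange (beyond web): 8.1 × 0.8, A = 6.48 cm², y = 0.4 cm, Ī = 0.3456 cm⁴.
By symmetry the centroid is at mid-height, ȳ = 13.5 cm.
Transfer each piece to the horizontal axis through the centroid using Ī + A·d² with d = y − 13.5:
  web: d = 0 cm → contributes +2296.4 cm⁴
  top flange (beyond web): d = 13.1 cm → contributes +1112.4 cm⁴
  bottom flange (beyond web): d = -13.1 cm → contributes +1112.4 cm⁴
Total I = 4521.1 cm⁴.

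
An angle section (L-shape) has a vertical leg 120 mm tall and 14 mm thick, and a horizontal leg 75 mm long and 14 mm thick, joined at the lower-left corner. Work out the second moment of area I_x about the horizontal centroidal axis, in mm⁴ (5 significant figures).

Break the section into simple shapes (no overlaps), measuring from the bottom-left corner of the bounding box.
Vertical leg: 14 × 120, A = 1 680 mm², y = 60 mm, Ī = 2 016 000 mm⁴.
Horizontal leg (remainder): 61 × 14, A = 854 mm², y = 7 mm, Ī = 13948.67 mm⁴.
Centroid: ȳ = ΣA·y / ΣA = 42.13812 mm.
Transfer each piece to the horizontal centroidal axis using Ī + A·d² with d = y − 42.13812:
  vertical leg: d = 17.86188 mm → contributes +2 551 998 mm⁴
  horizontal leg (remainder): d = -35.13812 mm → contributes +1 068 372 mm⁴
Total I = 3 620 370 mm⁴.

I_x ≈ 3.6204 × 10⁶ mm⁴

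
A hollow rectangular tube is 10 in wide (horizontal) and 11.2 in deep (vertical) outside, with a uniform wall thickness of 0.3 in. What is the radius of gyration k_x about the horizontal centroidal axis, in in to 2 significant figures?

Treat the section as a set of non-overlapping primitives; coordinates are from the bounding-box lower-left.
Outer rectangle: 10 × 11.2, A = 112 in², y = 5.6 in, Ī = 1 171 in⁴.
Inner void (subtracted): 9.4 × 10.6, A = 99.64 in², y = 5.6 in, Ī = 933 in⁴.
By symmetry the centroid is at mid-height, ȳ = 5.6 in.
All pieces are centred on the horizontal centroidal axis, so I = ΣĪ (holes subtracted) = 237.8 in⁴.
Radius of gyration: k = √(I/A) = √(237.8 / 12.36) = 4.386 in.

k_x ≈ 4.4 in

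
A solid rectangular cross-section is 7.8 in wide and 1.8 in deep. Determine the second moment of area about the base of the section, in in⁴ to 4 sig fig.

I_base ≈ 15.16 in⁴

The section: 7.8 × 1.8, A = 14.04 in², y = 0.9 in, Ī = 3.7908 in⁴.
Transfer it to the bottom edge using Ī + A·d² with d = y − 0:
  the section: d = 0.9 in → contributes +15.1632 in⁴
Total I = 15.1632 in⁴.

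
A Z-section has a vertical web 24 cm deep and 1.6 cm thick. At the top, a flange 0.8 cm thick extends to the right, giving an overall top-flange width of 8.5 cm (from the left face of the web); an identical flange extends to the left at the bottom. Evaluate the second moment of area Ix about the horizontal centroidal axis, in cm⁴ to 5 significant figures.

Ix ≈ 3329.3 cm⁴

Treat the section as a set of non-overlapping primitives; coordinates are from the bounding-box lower-left.
Web: 1.6 × 24, A = 38.4 cm², y = 12 cm, Ī = 1843.2 cm⁴.
Top flange (beyond web): 6.9 × 0.8, A = 5.52 cm², y = 23.6 cm, Ī = 0.2944 cm⁴.
Bottom flange (beyond web): 6.9 × 0.8, A = 5.52 cm², y = 0.4 cm, Ī = 0.2944 cm⁴.
Centroid: ȳ = ΣA·y / ΣA = 12 cm.
Transfer each piece to the horizontal centroidal axis using Ī + A·d² with d = y − 12:
  web: d = 0 cm → contributes +1843.2 cm⁴
  top flange (beyond web): d = 11.6 cm → contributes +743.0656 cm⁴
  bottom flange (beyond web): d = -11.6 cm → contributes +743.0656 cm⁴
Total I = 3329.331 cm⁴.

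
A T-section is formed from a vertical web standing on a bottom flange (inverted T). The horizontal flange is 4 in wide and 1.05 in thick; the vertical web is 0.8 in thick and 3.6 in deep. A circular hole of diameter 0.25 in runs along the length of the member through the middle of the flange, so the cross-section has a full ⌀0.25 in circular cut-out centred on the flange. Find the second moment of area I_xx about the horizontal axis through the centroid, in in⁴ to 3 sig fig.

I_xx ≈ 12.7 in⁴

Treat the section as a set of non-overlapping primitives; coordinates are from the bounding-box lower-left.
Flange: 4 × 1.05, A = 4.2 in², y = 0.525 in, Ī = 0.38588 in⁴.
Web: 0.8 × 3.6, A = 2.88 in², y = 2.85 in, Ī = 3.1104 in⁴.
Hole (subtracted): ⌀0.25, A = 0.049087 in², y = 0.525 in, Ī = 0.00019175 in⁴.
Centroid: ȳ = ΣA·y / ΣA = 1.4774 in.
Transfer each piece to the horizontal axis through the centroid using Ī + A·d² with d = y − 1.4774:
  flange: d = -0.95237 in → contributes +4.1953 in⁴
  web: d = 1.3726 in → contributes +8.5367 in⁴
  hole: d = -0.95237 in → contributes −0.044714 in⁴
Total I = 12.687 in⁴.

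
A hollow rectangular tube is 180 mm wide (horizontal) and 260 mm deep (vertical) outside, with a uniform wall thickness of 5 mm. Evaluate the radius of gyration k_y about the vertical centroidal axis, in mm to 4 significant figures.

k_y ≈ 74.72 mm

Treat the section as a set of non-overlapping primitives; coordinates are from the bounding-box lower-left.
Outer rectangle: 180 × 260, A = 46 800 mm², x = 90 mm, Ī = 126 360 000 mm⁴.
Inner void (subtracted): 170 × 250, A = 42 500 mm², x = 90 mm, Ī = 102 354 167 mm⁴.
By symmetry the centroid is at mid-width, x̄ = 90 mm.
All pieces are centred on the vertical centroidal axis, so I = ΣĪ (holes subtracted) = 24 005 833 mm⁴.
Radius of gyration: k = √(I/A) = √(24 005 833 / 4 300) = 74.7178 mm.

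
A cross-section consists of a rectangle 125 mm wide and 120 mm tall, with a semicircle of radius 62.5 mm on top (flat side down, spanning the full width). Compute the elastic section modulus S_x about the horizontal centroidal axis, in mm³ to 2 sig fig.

S_x ≈ 5.4 × 10⁵ mm³

Decompose the section into non-overlapping parts with the origin at the bottom-left of its bounding rectangle.
Rectangular body: 125 × 120, A = 15 000 mm², y = 60 mm, Ī = 18 000 000 mm⁴.
Semicircular cap: semicircle r = 62.5, A = 6 136 mm², y = 146.5 mm, Ī = 1 674 758 mm⁴.
Centroid: ȳ = ΣA·y / ΣA = 85.12 mm.
Transfer each piece to the horizontal centroidal axis using Ī + A·d² with d = y − 85.12:
  rectangular body: d = -25.12 mm → contributes +27 464 553 mm⁴
  semicircular cap: d = 61.41 mm → contributes +24 811 994 mm⁴
Total I = 52 276 548 mm⁴.
Extreme fibre distance c = 97.38 mm; S = I/c = 536 826 mm³.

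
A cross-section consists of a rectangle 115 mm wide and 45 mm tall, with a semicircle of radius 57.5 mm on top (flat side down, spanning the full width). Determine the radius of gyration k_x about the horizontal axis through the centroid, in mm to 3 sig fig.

k_x ≈ 27.4 mm

Split into non-overlapping primitives; take the origin at the lower-left of the bounding box.
Rectangular body: 115 × 45, A = 5 175 mm², y = 22.5 mm, Ī = 873 281 mm⁴.
Semicircular cap: semicircle r = 57.5, A = 5193.4 mm², y = 69.404 mm, Ī = 1 199 785 mm⁴.
Centroid: ȳ = ΣA·y / ΣA = 45.994 mm.
Transfer each piece to the horizontal axis through the centroid using Ī + A·d² with d = y − 45.994:
  rectangular body: d = -23.494 mm → contributes +3 729 618 mm⁴
  semicircular cap: d = 23.41 mm → contributes +4 045 978 mm⁴
Total I = 7 775 596 mm⁴.
Radius of gyration: k = √(I/A) = √(7 775 596 / 10 368) = 27.385 mm.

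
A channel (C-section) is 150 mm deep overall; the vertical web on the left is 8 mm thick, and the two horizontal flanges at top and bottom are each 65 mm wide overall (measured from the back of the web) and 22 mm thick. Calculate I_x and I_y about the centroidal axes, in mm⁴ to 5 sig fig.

Decompose the section into non-overlapping parts with the origin at the bottom-left of its bounding rectangle.
Web: 8 × 150, A = 1 200 mm², y = 75 mm, Ī = 2 250 000 mm⁴.
Top flange (beyond web): 57 × 22, A = 1 254 mm², y = 139 mm, Ī = 50 578 mm⁴.
Bottom flange (beyond web): 57 × 22, A = 1 254 mm², y = 11 mm, Ī = 50 578 mm⁴.
By symmetry the centroid is at mid-height, ȳ = 75 mm.
Transfer each piece to the centroidal x-axis using Ī + A·d² with d = y − 75:
  web: d = 0 mm → contributes +2 250 000 mm⁴
  top flange (beyond web): d = 64 mm → contributes +5 186 962 mm⁴
  bottom flange (beyond web): d = -64 mm → contributes +5 186 962 mm⁴
Total I = 12 623 924 mm⁴.
For the y-axis: x̄ = 25.9822 mm.
Repeating about the centroidal y-axis gives I_y = 1 542 747 mm⁴.

I_x ≈ 1.2624 × 10⁷ mm⁴, I_y ≈ 1.5427 × 10⁶ mm⁴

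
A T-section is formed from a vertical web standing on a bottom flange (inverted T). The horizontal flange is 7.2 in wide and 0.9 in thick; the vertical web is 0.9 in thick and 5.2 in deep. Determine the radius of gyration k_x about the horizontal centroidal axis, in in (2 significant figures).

k_x ≈ 1.8 in

Treat the section as a set of non-overlapping primitives; coordinates are from the bounding-box lower-left.
Flange: 7.2 × 0.9, A = 6.48 in², y = 0.45 in, Ī = 0.4374 in⁴.
Web: 0.9 × 5.2, A = 4.68 in², y = 3.5 in, Ī = 10.55 in⁴.
Centroid: ȳ = ΣA·y / ΣA = 1.729 in.
Transfer each piece to the horizontal centroidal axis using Ī + A·d² with d = y − 1.729:
  flange: d = -1.279 in → contributes +11.04 in⁴
  web: d = 1.771 in → contributes +25.22 in⁴
Total I = 36.26 in⁴.
Radius of gyration: k = √(I/A) = √(36.26 / 11.16) = 1.803 in.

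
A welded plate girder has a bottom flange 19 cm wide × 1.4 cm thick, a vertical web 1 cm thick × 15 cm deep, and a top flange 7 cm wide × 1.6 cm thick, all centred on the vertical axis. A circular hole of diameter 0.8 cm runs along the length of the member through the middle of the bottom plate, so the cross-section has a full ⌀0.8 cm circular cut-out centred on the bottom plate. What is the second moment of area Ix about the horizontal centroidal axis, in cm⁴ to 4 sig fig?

Ix ≈ 2534 cm⁴

Split into non-overlapping primitives; take the origin at the lower-left of the bounding box.
Bottom plate: 19 × 1.4, A = 26.6 cm², y = 0.7 cm, Ī = 4.34467 cm⁴.
Web plate: 1 × 15, A = 15 cm², y = 8.9 cm, Ī = 281.25 cm⁴.
Top plate: 7 × 1.6, A = 11.2 cm², y = 17.2 cm, Ī = 2.38933 cm⁴.
Hole (subtracted): ⌀0.8, A = 0.502655 cm², y = 0.7 cm, Ī = 0.0201062 cm⁴.
Centroid: ȳ = ΣA·y / ΣA = 6.58558 cm.
Transfer each piece to the horizontal centroidal axis using Ī + A·d² with d = y − 6.58558:
  bottom plate: d = -5.88558 cm → contributes +925.769 cm⁴
  web plate: d = 2.31442 cm → contributes +361.598 cm⁴
  top plate: d = 10.6144 cm → contributes +1264.25 cm⁴
  hole: d = -5.88558 cm → contributes −17.4321 cm⁴
Total I = 2534.18 cm⁴.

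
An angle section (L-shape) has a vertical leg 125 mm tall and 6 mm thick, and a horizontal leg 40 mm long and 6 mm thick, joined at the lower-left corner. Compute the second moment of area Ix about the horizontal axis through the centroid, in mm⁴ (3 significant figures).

Split into non-overlapping primitives; take the origin at the lower-left of the bounding box.
Vertical leg: 6 × 125, A = 750 mm², y = 62.5 mm, Ī = 976 563 mm⁴.
Horizontal leg (remainder): 34 × 6, A = 204 mm², y = 3 mm, Ī = 612 mm⁴.
Centroid: ȳ = ΣA·y / ΣA = 49.777 mm.
Transfer each piece to the horizontal axis through the centroid using Ī + A·d² with d = y − 49.777:
  vertical leg: d = 12.723 mm → contributes +1 097 974 mm⁴
  horizontal leg (remainder): d = -46.777 mm → contributes +446 977 mm⁴
Total I = 1 544 950 mm⁴.

Ix ≈ 1.54 × 10⁶ mm⁴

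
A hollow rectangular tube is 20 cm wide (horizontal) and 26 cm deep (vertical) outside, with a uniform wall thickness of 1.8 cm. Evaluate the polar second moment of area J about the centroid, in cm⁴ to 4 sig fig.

Treat the section as a set of non-overlapping primitives; coordinates are from the bounding-box lower-left.
Outer rectangle: 20 × 26, A = 520 cm², y = 13 cm, Ī = 29293.3 cm⁴.
Inner void (subtracted): 16.4 × 22.4, A = 367.36 cm², y = 13 cm, Ī = 15360.5 cm⁴.
By symmetry the centroid is at mid-height, ȳ = 13 cm.
All pieces are centred on the centroidal x-axis, so I = ΣĪ (holes subtracted) = 13932.8 cm⁴.
Repeating about the centroidal y-axis gives I_y = 9099.57 cm⁴.
Polar second moment: J = I_x + I_y = 23032.4 cm⁴.

J ≈ 2.303 × 10⁴ cm⁴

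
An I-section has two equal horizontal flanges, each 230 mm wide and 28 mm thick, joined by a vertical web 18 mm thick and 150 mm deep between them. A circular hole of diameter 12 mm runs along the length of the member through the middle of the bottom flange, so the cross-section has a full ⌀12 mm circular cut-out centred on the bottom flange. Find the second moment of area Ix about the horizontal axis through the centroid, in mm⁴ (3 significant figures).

Decompose the section into non-overlapping parts with the origin at the bottom-left of its bounding rectangle.
Bottom flange: 230 × 28, A = 6 440 mm², y = 14 mm, Ī = 420 747 mm⁴.
Web: 18 × 150, A = 2 700 mm², y = 103 mm, Ī = 5 062 500 mm⁴.
Top flange: 230 × 28, A = 6 440 mm², y = 192 mm, Ī = 420 747 mm⁴.
Hole (subtracted): ⌀12, A = 113.1 mm², y = 14 mm, Ī = 1017.9 mm⁴.
Centroid: ȳ = ΣA·y / ΣA = 103.65 mm.
Transfer each piece to the horizontal axis through the centroid using Ī + A·d² with d = y − 103.65:
  bottom flange: d = -89.651 mm → contributes +52 180 725 mm⁴
  web: d = -0.65079 mm → contributes +5 063 644 mm⁴
  top flange: d = 88.349 mm → contributes +50 688 704 mm⁴
  hole: d = -89.651 mm → contributes −910 011 mm⁴
Total I = 107 023 061 mm⁴.

Ix ≈ 1.07 × 10⁸ mm⁴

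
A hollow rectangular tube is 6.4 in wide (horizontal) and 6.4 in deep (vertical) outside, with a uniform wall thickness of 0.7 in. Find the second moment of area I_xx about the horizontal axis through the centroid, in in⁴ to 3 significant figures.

I_xx ≈ 87.7 in⁴

Split into non-overlapping primitives; take the origin at the lower-left of the bounding box.
Outer rectangle: 6.4 × 6.4, A = 40.96 in², y = 3.2 in, Ī = 139.81 in⁴.
Inner void (subtracted): 5 × 5, A = 25 in², y = 3.2 in, Ī = 52.083 in⁴.
By symmetry the centroid is at mid-height, ȳ = 3.2 in.
All pieces are centred on the horizontal axis through the centroid, so I = ΣĪ (holes subtracted) = 87.727 in⁴.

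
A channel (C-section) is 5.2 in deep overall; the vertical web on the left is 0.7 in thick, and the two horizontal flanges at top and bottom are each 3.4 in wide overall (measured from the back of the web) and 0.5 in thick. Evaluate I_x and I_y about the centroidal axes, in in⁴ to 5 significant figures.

I_x ≈ 23.169 in⁴, I_y ≈ 6.2688 in⁴

Break the section into simple shapes (no overlaps), measuring from the bottom-left corner of the bounding box.
Web: 0.7 × 5.2, A = 3.64 in², y = 2.6 in, Ī = 8.202133 in⁴.
Top flange (beyond web): 2.7 × 0.5, A = 1.35 in², y = 4.95 in, Ī = 0.028125 in⁴.
Bottom flange (beyond web): 2.7 × 0.5, A = 1.35 in², y = 0.25 in, Ī = 0.028125 in⁴.
By symmetry the centroid is at mid-height, ȳ = 2.6 in.
Transfer each piece to the centroidal x-axis using Ī + A·d² with d = y − 2.6:
  web: d = 0 in → contributes +8.202133 in⁴
  top flange (beyond web): d = 2.35 in → contributes +7.4835 in⁴
  bottom flange (beyond web): d = -2.35 in → contributes +7.4835 in⁴
Total I = 23.16913 in⁴.
For the y-axis: x̄ = 1.073975 in.
Repeating about the centroidal y-axis gives I_y = 6.268839 in⁴.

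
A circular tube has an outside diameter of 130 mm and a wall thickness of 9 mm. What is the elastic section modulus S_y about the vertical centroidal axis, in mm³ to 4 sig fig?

S_y ≈ 9.686 × 10⁴ mm³

Decompose the section into non-overlapping parts with the origin at the bottom-left of its bounding rectangle.
Outer circle: ⌀130, A = 13273.2 mm², x = 65 mm, Ī = 14 019 848 mm⁴.
Bore (subtracted): ⌀112, A = 9852.03 mm², x = 65 mm, Ī = 7 723 995 mm⁴.
By symmetry the centroid is at mid-width, x̄ = 65 mm.
All pieces are centred on the vertical centroidal axis, so I = ΣĪ (holes subtracted) = 6 295 853 mm⁴.
Extreme fibre distance c = 65 mm; S = I/c = 96859.3 mm³.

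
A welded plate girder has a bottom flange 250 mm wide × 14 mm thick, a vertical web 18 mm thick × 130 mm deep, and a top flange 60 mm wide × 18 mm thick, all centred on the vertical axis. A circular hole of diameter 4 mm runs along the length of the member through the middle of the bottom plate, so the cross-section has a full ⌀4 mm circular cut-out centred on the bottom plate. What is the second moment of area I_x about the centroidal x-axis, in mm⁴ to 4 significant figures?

I_x ≈ 2.313 × 10⁷ mm⁴

Decompose the section into non-overlapping parts with the origin at the bottom-left of its bounding rectangle.
Bottom plate: 250 × 14, A = 3 500 mm², y = 7 mm, Ī = 57166.7 mm⁴.
Web plate: 18 × 130, A = 2 340 mm², y = 79 mm, Ī = 3 295 500 mm⁴.
Top plate: 60 × 18, A = 1 080 mm², y = 153 mm, Ī = 29 160 mm⁴.
Hole (subtracted): ⌀4, A = 12.5664 mm², y = 7 mm, Ī = 12.5664 mm⁴.
Centroid: ȳ = ΣA·y / ΣA = 54.2187 mm.
Transfer each piece to the centroidal x-axis using Ī + A·d² with d = y − 54.2187:
  bottom plate: d = -47.2187 mm → contributes +7 860 785 mm⁴
  web plate: d = 24.7813 mm → contributes +4 732 525 mm⁴
  top plate: d = 98.7813 mm → contributes +10 567 526 mm⁴
  hole: d = -47.2187 mm → contributes −28030.6 mm⁴
Total I = 23 132 805 mm⁴.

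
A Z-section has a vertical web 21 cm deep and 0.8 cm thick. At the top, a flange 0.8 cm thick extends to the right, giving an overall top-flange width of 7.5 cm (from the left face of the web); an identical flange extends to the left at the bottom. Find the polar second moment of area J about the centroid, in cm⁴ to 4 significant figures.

J ≈ 1903 cm⁴

Break the section into simple shapes (no overlaps), measuring from the bottom-left corner of the bounding box.
Web: 0.8 × 21, A = 16.8 cm², y = 10.5 cm, Ī = 617.4 cm⁴.
Top flange (beyond web): 6.7 × 0.8, A = 5.36 cm², y = 20.6 cm, Ī = 0.285867 cm⁴.
Bottom flange (beyond web): 6.7 × 0.8, A = 5.36 cm², y = 0.4 cm, Ī = 0.285867 cm⁴.
Centroid: ȳ = ΣA·y / ΣA = 10.5 cm.
Transfer each piece to the centroidal x-axis using Ī + A·d² with d = y − 10.5:
  web: d = 0 cm → contributes +617.4 cm⁴
  top flange (beyond web): d = 10.1 cm → contributes +547.059 cm⁴
  bottom flange (beyond web): d = -10.1 cm → contributes +547.059 cm⁴
Total I = 1711.52 cm⁴.
For the y-axis: x̄ = 7.1 cm.
Repeating about the centroidal y-axis gives I_y = 191.748 cm⁴.
Polar second moment: J = I_x + I_y = 1903.27 cm⁴.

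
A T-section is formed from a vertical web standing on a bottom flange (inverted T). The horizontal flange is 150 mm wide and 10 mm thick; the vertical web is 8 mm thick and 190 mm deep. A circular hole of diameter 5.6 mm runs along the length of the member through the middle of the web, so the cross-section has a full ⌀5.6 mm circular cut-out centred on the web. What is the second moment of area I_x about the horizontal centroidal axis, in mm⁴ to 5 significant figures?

I_x ≈ 1.2074 × 10⁷ mm⁴

Split into non-overlapping primitives; take the origin at the lower-left of the bounding box.
Flange: 150 × 10, A = 1 500 mm², y = 5 mm, Ī = 12 500 mm⁴.
Web: 8 × 190, A = 1 520 mm², y = 105 mm, Ī = 4 572 667 mm⁴.
Hole (subtracted): ⌀5.6, A = 24.63009 mm², y = 105 mm, Ī = 48.27497 mm⁴.
Centroid: ȳ = ΣA·y / ΣA = 54.92271 mm.
Transfer each piece to the horizontal centroidal axis using Ī + A·d² with d = y − 54.92271:
  flange: d = -49.92271 mm → contributes +3 750 916 mm⁴
  web: d = 50.07729 mm → contributes +8 384 423 mm⁴
  hole: d = 50.07729 mm → contributes −61 814 mm⁴
Total I = 12 073 525 mm⁴.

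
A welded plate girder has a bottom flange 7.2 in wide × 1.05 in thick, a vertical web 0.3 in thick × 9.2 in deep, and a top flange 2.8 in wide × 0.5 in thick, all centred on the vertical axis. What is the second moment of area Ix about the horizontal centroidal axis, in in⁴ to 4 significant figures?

Treat the section as a set of non-overlapping primitives; coordinates are from the bounding-box lower-left.
Bottom plate: 7.2 × 1.05, A = 7.56 in², y = 0.525 in, Ī = 0.694575 in⁴.
Web plate: 0.3 × 9.2, A = 2.76 in², y = 5.65 in, Ī = 19.4672 in⁴.
Top plate: 2.8 × 0.5, A = 1.4 in², y = 10.5 in, Ī = 0.0291667 in⁴.
Centroid: ȳ = ΣA·y / ΣA = 2.92346 in.
Transfer each piece to the horizontal centroidal axis using Ī + A·d² with d = y − 2.92346:
  bottom plate: d = -2.39846 in → contributes +44.1845 in⁴
  web plate: d = 2.72654 in → contributes +39.985 in⁴
  top plate: d = 7.57654 in → contributes +80.3946 in⁴
Total I = 164.564 in⁴.

Ix ≈ 164.6 in⁴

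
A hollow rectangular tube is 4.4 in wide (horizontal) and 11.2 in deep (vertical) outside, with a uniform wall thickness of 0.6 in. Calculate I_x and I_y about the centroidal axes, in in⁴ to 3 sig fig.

Treat the section as a set of non-overlapping primitives; coordinates are from the bounding-box lower-left.
Outer rectangle: 4.4 × 11.2, A = 49.28 in², y = 5.6 in, Ī = 515.14 in⁴.
Inner void (subtracted): 3.2 × 10, A = 32 in², y = 5.6 in, Ī = 266.67 in⁴.
By symmetry the centroid is at mid-height, ȳ = 5.6 in.
All pieces are centred on the centroidal x-axis, so I = ΣĪ (holes subtracted) = 248.47 in⁴.
Repeating about the centroidal y-axis gives I_y = 52.198 in⁴.

I_x ≈ 248 in⁴, I_y ≈ 52.2 in⁴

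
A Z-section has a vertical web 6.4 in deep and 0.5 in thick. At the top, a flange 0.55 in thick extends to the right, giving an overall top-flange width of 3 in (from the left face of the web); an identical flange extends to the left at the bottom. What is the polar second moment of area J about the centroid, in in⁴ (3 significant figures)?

J ≈ 42.2 in⁴

Split into non-overlapping primitives; take the origin at the lower-left of the bounding box.
Web: 0.5 × 6.4, A = 3.2 in², y = 3.2 in, Ī = 10.923 in⁴.
Top flange (beyond web): 2.5 × 0.55, A = 1.375 in², y = 6.125 in, Ī = 0.034661 in⁴.
Bottom flange (beyond web): 2.5 × 0.55, A = 1.375 in², y = 0.275 in, Ī = 0.034661 in⁴.
Centroid: ȳ = ΣA·y / ΣA = 3.2 in.
Transfer each piece to the centroidal x-axis using Ī + A·d² with d = y − 3.2:
  web: d = 0 in → contributes +10.923 in⁴
  top flange (beyond web): d = 2.925 in → contributes +11.799 in⁴
  bottom flange (beyond web): d = -2.925 in → contributes +11.799 in⁴
Total I = 34.52 in⁴.
For the y-axis: x̄ = 2.75 in.
Repeating about the centroidal y-axis gives I_y = 7.6865 in⁴.
Polar second moment: J = I_x + I_y = 42.206 in⁴.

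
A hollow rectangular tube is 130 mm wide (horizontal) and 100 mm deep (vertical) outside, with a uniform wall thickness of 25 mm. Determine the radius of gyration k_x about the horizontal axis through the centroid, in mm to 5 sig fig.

Decompose the section into non-overlapping parts with the origin at the bottom-left of its bounding rectangle.
Outer rectangle: 130 × 100, A = 13 000 mm², y = 50 mm, Ī = 10 833 333 mm⁴.
Inner void (subtracted): 80 × 50, A = 4 000 mm², y = 50 mm, Ī = 833333.3 mm⁴.
By symmetry the centroid is at mid-height, ȳ = 50 mm.
All pieces are centred on the horizontal axis through the centroid, so I = ΣĪ (holes subtracted) = 10 000 000 mm⁴.
Radius of gyration: k = √(I/A) = √(10 000 000 / 9 000) = 33.33333 mm.

k_x ≈ 33.333 mm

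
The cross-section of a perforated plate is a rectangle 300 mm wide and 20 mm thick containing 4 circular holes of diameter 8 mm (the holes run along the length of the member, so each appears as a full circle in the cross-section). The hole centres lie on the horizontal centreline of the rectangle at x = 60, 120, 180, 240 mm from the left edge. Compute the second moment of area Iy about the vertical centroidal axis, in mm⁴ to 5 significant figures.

Iy ≈ 4.4094 × 10⁷ mm⁴

Split into non-overlapping primitives; take the origin at the lower-left of the bounding box.
Plate: 300 × 20, A = 6 000 mm², x = 150 mm, Ī = 45 000 000 mm⁴.
Hole 1 (subtracted): ⌀8, A = 50.26548 mm², x = 60 mm, Ī = 201.0619 mm⁴.
Hole 2 (subtracted): ⌀8, A = 50.26548 mm², x = 120 mm, Ī = 201.0619 mm⁴.
Hole 3 (subtracted): ⌀8, A = 50.26548 mm², x = 180 mm, Ī = 201.0619 mm⁴.
Hole 4 (subtracted): ⌀8, A = 50.26548 mm², x = 240 mm, Ī = 201.0619 mm⁴.
By symmetry the centroid is at mid-width, x̄ = 150 mm.
Transfer each piece to the vertical centroidal axis using Ī + A·d² with d = x − 150:
  plate: d = 0 mm → contributes +45 000 000 mm⁴
  hole 1: d = -90 mm → contributes −407351.5 mm⁴
  hole 2: d = -30 mm → contributes −45 440 mm⁴
  hole 3: d = 30 mm → contributes −45 440 mm⁴
  hole 4: d = 90 mm → contributes −407351.5 mm⁴
Total I = 44 094 417 mm⁴.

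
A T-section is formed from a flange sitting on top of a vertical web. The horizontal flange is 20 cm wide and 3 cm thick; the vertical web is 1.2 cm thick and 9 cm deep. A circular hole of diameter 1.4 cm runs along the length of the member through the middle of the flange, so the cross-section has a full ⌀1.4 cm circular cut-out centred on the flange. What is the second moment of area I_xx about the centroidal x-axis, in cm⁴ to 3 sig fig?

Break the section into simple shapes (no overlaps), measuring from the bottom-left corner of the bounding box.
Flange: 20 × 3, A = 60 cm², y = 10.5 cm, Ī = 45 cm⁴.
Web: 1.2 × 9, A = 10.8 cm², y = 4.5 cm, Ī = 72.9 cm⁴.
Hole (subtracted): ⌀1.4, A = 1.5394 cm², y = 10.5 cm, Ī = 0.18857 cm⁴.
Centroid: ȳ = ΣA·y / ΣA = 9.5644 cm.
Transfer each piece to the centroidal x-axis using Ī + A·d² with d = y − 9.5644:
  flange: d = 0.9356 cm → contributes +97.52 cm⁴
  web: d = -5.0644 cm → contributes +349.9 cm⁴
  hole: d = 0.9356 cm → contributes −1.5361 cm⁴
Total I = 445.88 cm⁴.

I_xx ≈ 446 cm⁴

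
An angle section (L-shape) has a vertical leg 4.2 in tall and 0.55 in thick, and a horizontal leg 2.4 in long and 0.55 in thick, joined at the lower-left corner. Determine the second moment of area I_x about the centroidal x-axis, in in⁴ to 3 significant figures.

Split into non-overlapping primitives; take the origin at the lower-left of the bounding box.
Vertical leg: 0.55 × 4.2, A = 2.31 in², y = 2.1 in, Ī = 3.3957 in⁴.
Horizontal leg (remainder): 1.85 × 0.55, A = 1.0175 in², y = 0.275 in, Ī = 0.025649 in⁴.
Centroid: ȳ = ΣA·y / ΣA = 1.5419 in.
Transfer each piece to the centroidal x-axis using Ī + A·d² with d = y − 1.5419:
  vertical leg: d = 0.55806 in → contributes +4.1151 in⁴
  horizontal leg (remainder): d = -1.2669 in → contributes +1.6589 in⁴
Total I = 5.774 in⁴.

I_x ≈ 5.77 in⁴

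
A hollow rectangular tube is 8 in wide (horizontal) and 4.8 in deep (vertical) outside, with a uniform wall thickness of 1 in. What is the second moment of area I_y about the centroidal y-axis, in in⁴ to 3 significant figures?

I_y ≈ 154 in⁴

Split into non-overlapping primitives; take the origin at the lower-left of the bounding box.
Outer rectangle: 8 × 4.8, A = 38.4 in², x = 4 in, Ī = 204.8 in⁴.
Inner void (subtracted): 6 × 2.8, A = 16.8 in², x = 4 in, Ī = 50.4 in⁴.
By symmetry the centroid is at mid-width, x̄ = 4 in.
All pieces are centred on the centroidal y-axis, so I = ΣĪ (holes subtracted) = 154.4 in⁴.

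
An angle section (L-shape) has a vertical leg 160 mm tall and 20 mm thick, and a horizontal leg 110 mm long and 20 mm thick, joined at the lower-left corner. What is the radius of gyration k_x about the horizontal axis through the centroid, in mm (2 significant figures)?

Split into non-overlapping primitives; take the origin at the lower-left of the bounding box.
Vertical leg: 20 × 160, A = 3 200 mm², y = 80 mm, Ī = 6 826 667 mm⁴.
Horizontal leg (remainder): 90 × 20, A = 1 800 mm², y = 10 mm, Ī = 60 000 mm⁴.
Centroid: ȳ = ΣA·y / ΣA = 54.8 mm.
Transfer each piece to the horizontal axis through the centroid using Ī + A·d² with d = y − 54.8:
  vertical leg: d = 25.2 mm → contributes +8 858 795 mm⁴
  horizontal leg (remainder): d = -44.8 mm → contributes +3 672 672 mm⁴
Total I = 12 531 467 mm⁴.
Radius of gyration: k = √(I/A) = √(12 531 467 / 5 000) = 50.06 mm.

k_x ≈ 50 mm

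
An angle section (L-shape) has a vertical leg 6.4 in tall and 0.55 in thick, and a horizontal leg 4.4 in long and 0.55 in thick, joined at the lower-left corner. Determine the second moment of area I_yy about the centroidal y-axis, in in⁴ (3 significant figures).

Treat the section as a set of non-overlapping primitives; coordinates are from the bounding-box lower-left.
Vertical leg: 0.55 × 6.4, A = 3.52 in², x = 0.275 in, Ī = 0.088733 in⁴.
Horizontal leg (remainder): 3.85 × 0.55, A = 2.1175 in², x = 2.475 in, Ī = 2.6156 in⁴.
Centroid: x̄ = ΣA·x / ΣA = 1.1013 in.
Transfer each piece to the centroidal y-axis using Ī + A·d² with d = x − 1.1013:
  vertical leg: d = -0.82634 in → contributes +2.4923 in⁴
  horizontal leg (remainder): d = 1.3737 in → contributes +6.6111 in⁴
Total I = 9.1035 in⁴.

I_yy ≈ 9.10 in⁴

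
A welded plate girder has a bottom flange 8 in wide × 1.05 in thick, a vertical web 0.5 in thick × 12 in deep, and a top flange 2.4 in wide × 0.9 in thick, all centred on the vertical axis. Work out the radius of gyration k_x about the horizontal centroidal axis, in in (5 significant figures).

Treat the section as a set of non-overlapping primitives; coordinates are from the bounding-box lower-left.
Bottom plate: 8 × 1.05, A = 8.4 in², y = 0.525 in, Ī = 0.77175 in⁴.
Web plate: 0.5 × 12, A = 6 in², y = 7.05 in, Ī = 72 in⁴.
Top plate: 2.4 × 0.9, A = 2.16 in², y = 13.5 in, Ī = 0.1458 in⁴.
Centroid: ȳ = ΣA·y / ΣA = 4.581522 in.
Transfer each piece to the horizontal centroidal axis using Ī + A·d² with d = y − 4.581522:
  bottom plate: d = -4.056522 in → contributes +138.9968 in⁴
  web plate: d = 2.468478 in → contributes +108.5603 in⁴
  top plate: d = 8.918478 in → contributes +171.9506 in⁴
Total I = 419.5077 in⁴.
Radius of gyration: k = √(I/A) = √(419.5077 / 16.56) = 5.033149 in.

k_x ≈ 5.0331 in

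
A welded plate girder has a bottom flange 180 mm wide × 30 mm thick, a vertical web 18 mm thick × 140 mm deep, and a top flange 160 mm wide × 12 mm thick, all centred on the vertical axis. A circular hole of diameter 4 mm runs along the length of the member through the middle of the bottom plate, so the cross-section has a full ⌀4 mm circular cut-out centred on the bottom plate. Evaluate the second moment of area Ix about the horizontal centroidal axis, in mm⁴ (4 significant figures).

Break the section into simple shapes (no overlaps), measuring from the bottom-left corner of the bounding box.
Bottom plate: 180 × 30, A = 5 400 mm², y = 15 mm, Ī = 405 000 mm⁴.
Web plate: 18 × 140, A = 2 520 mm², y = 100 mm, Ī = 4 116 000 mm⁴.
Top plate: 160 × 12, A = 1 920 mm², y = 176 mm, Ī = 23 040 mm⁴.
Hole (subtracted): ⌀4, A = 12.5664 mm², y = 15 mm, Ī = 12.5664 mm⁴.
Centroid: ȳ = ΣA·y / ΣA = 68.2509 mm.
Transfer each piece to the horizontal centroidal axis using Ī + A·d² with d = y − 68.2509:
  bottom plate: d = -53.2509 mm → contributes +15 717 574 mm⁴
  web plate: d = 31.7491 mm → contributes +6 656 168 mm⁴
  top plate: d = 107.749 mm → contributes +22 313 974 mm⁴
  hole: d = -53.2509 mm → contributes −35646.5 mm⁴
Total I = 44 652 070 mm⁴.

Ix ≈ 4.465 × 10⁷ mm⁴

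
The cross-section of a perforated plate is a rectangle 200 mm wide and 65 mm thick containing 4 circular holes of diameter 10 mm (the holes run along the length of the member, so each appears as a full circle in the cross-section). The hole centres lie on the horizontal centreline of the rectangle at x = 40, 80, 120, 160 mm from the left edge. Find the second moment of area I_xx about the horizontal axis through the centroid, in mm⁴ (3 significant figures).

I_xx ≈ 4.58 × 10⁶ mm⁴

Decompose the section into non-overlapping parts with the origin at the bottom-left of its bounding rectangle.
Plate: 200 × 65, A = 13 000 mm², y = 32.5 mm, Ī = 4 577 083 mm⁴.
Hole 1 (subtracted): ⌀10, A = 78.54 mm², y = 32.5 mm, Ī = 490.87 mm⁴.
Hole 2 (subtracted): ⌀10, A = 78.54 mm², y = 32.5 mm, Ī = 490.87 mm⁴.
Hole 3 (subtracted): ⌀10, A = 78.54 mm², y = 32.5 mm, Ī = 490.87 mm⁴.
Hole 4 (subtracted): ⌀10, A = 78.54 mm², y = 32.5 mm, Ī = 490.87 mm⁴.
By symmetry the centroid is at mid-height, ȳ = 32.5 mm.
All pieces are centred on the horizontal axis through the centroid, so I = ΣĪ (holes subtracted) = 4 575 120 mm⁴.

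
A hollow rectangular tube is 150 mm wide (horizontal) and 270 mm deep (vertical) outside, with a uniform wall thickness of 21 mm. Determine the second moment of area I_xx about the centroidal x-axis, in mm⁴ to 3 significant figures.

I_xx ≈ 1.39 × 10⁸ mm⁴

Treat the section as a set of non-overlapping primitives; coordinates are from the bounding-box lower-left.
Outer rectangle: 150 × 270, A = 40 500 mm², y = 135 mm, Ī = 246 037 500 mm⁴.
Inner void (subtracted): 108 × 228, A = 24 624 mm², y = 135 mm, Ī = 106 671 168 mm⁴.
By symmetry the centroid is at mid-height, ȳ = 135 mm.
All pieces are centred on the centroidal x-axis, so I = ΣĪ (holes subtracted) = 139 366 332 mm⁴.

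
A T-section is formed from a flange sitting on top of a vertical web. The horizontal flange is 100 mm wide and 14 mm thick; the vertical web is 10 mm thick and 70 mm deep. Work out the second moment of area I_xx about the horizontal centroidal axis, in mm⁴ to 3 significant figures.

Break the section into simple shapes (no overlaps), measuring from the bottom-left corner of the bounding box.
Flange: 100 × 14, A = 1 400 mm², y = 77 mm, Ī = 22 867 mm⁴.
Web: 10 × 70, A = 700 mm², y = 35 mm, Ī = 285 833 mm⁴.
Centroid: ȳ = ΣA·y / ΣA = 63 mm.
Transfer each piece to the horizontal centroidal axis using Ī + A·d² with d = y − 63:
  flange: d = 14 mm → contributes +297 267 mm⁴
  web: d = -28 mm → contributes +834 633 mm⁴
Total I = 1 131 900 mm⁴.

I_xx ≈ 1.13 × 10⁶ mm⁴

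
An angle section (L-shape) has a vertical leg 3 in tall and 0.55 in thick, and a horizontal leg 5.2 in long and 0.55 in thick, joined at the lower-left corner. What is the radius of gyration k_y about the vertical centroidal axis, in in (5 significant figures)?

k_y ≈ 1.6482 in

Decompose the section into non-overlapping parts with the origin at the bottom-left of its bounding rectangle.
Vertical leg: 0.55 × 3, A = 1.65 in², x = 0.275 in, Ī = 0.04159375 in⁴.
Horizontal leg (remainder): 4.65 × 0.55, A = 2.5575 in², x = 2.875 in, Ī = 4.608295 in⁴.
Centroid: x̄ = ΣA·x / ΣA = 1.855392 in.
Transfer each piece to the vertical centroidal axis using Ī + A·d² with d = x − 1.855392:
  vertical leg: d = -1.580392 in → contributes +4.162699 in⁴
  horizontal leg (remainder): d = 1.019608 in → contributes +7.267073 in⁴
Total I = 11.42977 in⁴.
Radius of gyration: k = √(I/A) = √(11.42977 / 4.2075) = 1.648188 in.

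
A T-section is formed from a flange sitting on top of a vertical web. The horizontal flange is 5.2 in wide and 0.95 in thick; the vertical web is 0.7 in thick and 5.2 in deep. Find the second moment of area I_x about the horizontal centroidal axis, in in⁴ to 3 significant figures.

Split into non-overlapping primitives; take the origin at the lower-left of the bounding box.
Flange: 5.2 × 0.95, A = 4.94 in², y = 5.675 in, Ī = 0.37153 in⁴.
Web: 0.7 × 5.2, A = 3.64 in², y = 2.6 in, Ī = 8.2021 in⁴.
Centroid: ȳ = ΣA·y / ΣA = 4.3705 in.
Transfer each piece to the horizontal centroidal axis using Ī + A·d² with d = y − 4.3705:
  flange: d = 1.3045 in → contributes +8.7786 in⁴
  web: d = -1.7705 in → contributes +19.612 in⁴
Total I = 28.39 in⁴.

I_x ≈ 28.4 in⁴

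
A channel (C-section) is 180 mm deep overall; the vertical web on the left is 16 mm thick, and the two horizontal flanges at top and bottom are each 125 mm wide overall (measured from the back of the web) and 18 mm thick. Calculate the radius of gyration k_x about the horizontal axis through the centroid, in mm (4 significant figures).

k_x ≈ 70.30 mm

Split into non-overlapping primitives; take the origin at the lower-left of the bounding box.
Web: 16 × 180, A = 2 880 mm², y = 90 mm, Ī = 7 776 000 mm⁴.
Top flange (beyond web): 109 × 18, A = 1 962 mm², y = 171 mm, Ī = 52 974 mm⁴.
Bottom flange (beyond web): 109 × 18, A = 1 962 mm², y = 9 mm, Ī = 52 974 mm⁴.
By symmetry the centroid is at mid-height, ȳ = 90 mm.
Transfer each piece to the horizontal axis through the centroid using Ī + A·d² with d = y − 90:
  web: d = 0 mm → contributes +7 776 000 mm⁴
  top flange (beyond web): d = 81 mm → contributes +12 925 656 mm⁴
  bottom flange (beyond web): d = -81 mm → contributes +12 925 656 mm⁴
Total I = 33 627 312 mm⁴.
Radius of gyration: k = √(I/A) = √(33 627 312 / 6 804) = 70.3014 mm.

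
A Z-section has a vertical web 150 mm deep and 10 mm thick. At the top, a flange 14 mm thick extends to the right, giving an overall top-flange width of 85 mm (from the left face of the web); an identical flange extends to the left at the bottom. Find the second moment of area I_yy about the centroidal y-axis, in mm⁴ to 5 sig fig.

I_yy ≈ 4.7900 × 10⁶ mm⁴

Split into non-overlapping primitives; take the origin at the lower-left of the bounding box.
Web: 10 × 150, A = 1 500 mm², x = 80 mm, Ī = 12 500 mm⁴.
Top flange (beyond web): 75 × 14, A = 1 050 mm², x = 122.5 mm, Ī = 492187.5 mm⁴.
Bottom flange (beyond web): 75 × 14, A = 1 050 mm², x = 37.5 mm, Ī = 492187.5 mm⁴.
Centroid: x̄ = ΣA·x / ΣA = 80 mm.
Transfer each piece to the centroidal y-axis using Ī + A·d² with d = x − 80:
  web: d = 0 mm → contributes +12 500 mm⁴
  top flange (beyond web): d = 42.5 mm → contributes +2 388 750 mm⁴
  bottom flange (beyond web): d = -42.5 mm → contributes +2 388 750 mm⁴
Total I = 4 790 000 mm⁴.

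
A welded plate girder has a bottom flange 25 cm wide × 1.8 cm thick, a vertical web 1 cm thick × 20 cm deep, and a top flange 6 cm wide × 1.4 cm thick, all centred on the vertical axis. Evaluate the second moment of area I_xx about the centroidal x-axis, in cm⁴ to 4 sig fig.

Treat the section as a set of non-overlapping primitives; coordinates are from the bounding-box lower-left.
Bottom plate: 25 × 1.8, A = 45 cm², y = 0.9 cm, Ī = 12.15 cm⁴.
Web plate: 1 × 20, A = 20 cm², y = 11.8 cm, Ī = 666.667 cm⁴.
Top plate: 6 × 1.4, A = 8.4 cm², y = 22.5 cm, Ī = 1.372 cm⁴.
Centroid: ȳ = ΣA·y / ΣA = 6.34196 cm.
Transfer each piece to the centroidal x-axis using Ī + A·d² with d = y − 6.34196:
  bottom plate: d = -5.44196 cm → contributes +1344.82 cm⁴
  web plate: d = 5.45804 cm → contributes +1262.47 cm⁴
  top plate: d = 16.158 cm → contributes +2194.46 cm⁴
Total I = 4801.76 cm⁴.

I_xx ≈ 4802 cm⁴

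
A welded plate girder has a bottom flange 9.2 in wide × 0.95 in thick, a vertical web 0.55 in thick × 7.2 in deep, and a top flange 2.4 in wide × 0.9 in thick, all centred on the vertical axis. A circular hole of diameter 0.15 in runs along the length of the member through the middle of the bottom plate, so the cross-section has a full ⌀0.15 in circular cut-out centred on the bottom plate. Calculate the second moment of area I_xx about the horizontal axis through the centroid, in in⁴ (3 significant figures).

Decompose the section into non-overlapping parts with the origin at the bottom-left of its bounding rectangle.
Bottom plate: 9.2 × 0.95, A = 8.74 in², y = 0.475 in, Ī = 0.65732 in⁴.
Web plate: 0.55 × 7.2, A = 3.96 in², y = 4.55 in, Ī = 17.107 in⁴.
Top plate: 2.4 × 0.9, A = 2.16 in², y = 8.6 in, Ī = 0.1458 in⁴.
Hole (subtracted): ⌀0.15, A = 0.017671 in², y = 0.475 in, Ī = 0.00002485 in⁴.
Centroid: ȳ = ΣA·y / ΣA = 2.7447 in.
Transfer each piece to the horizontal axis through the centroid using Ī + A·d² with d = y − 2.7447:
  bottom plate: d = -2.2697 in → contributes +45.68 in⁴
  web plate: d = 1.8053 in → contributes +30.014 in⁴
  top plate: d = 5.8553 in → contributes +74.201 in⁴
  hole: d = -2.2697 in → contributes −0.091057 in⁴
Total I = 149.8 in⁴.

I_xx ≈ 150 in⁴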